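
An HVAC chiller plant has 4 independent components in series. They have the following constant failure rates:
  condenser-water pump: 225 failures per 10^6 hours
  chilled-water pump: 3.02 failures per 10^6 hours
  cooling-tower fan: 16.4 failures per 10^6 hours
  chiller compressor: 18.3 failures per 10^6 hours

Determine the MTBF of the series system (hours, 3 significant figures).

Series of exponential components: λ_sys = Σ λ_i
λ_sys = 0.000225 + 0.00000302 + 0.0000164 + 0.0000183 = 2.6272e-04 /h
MTBF = 1 / λ_sys = 3810 h

3810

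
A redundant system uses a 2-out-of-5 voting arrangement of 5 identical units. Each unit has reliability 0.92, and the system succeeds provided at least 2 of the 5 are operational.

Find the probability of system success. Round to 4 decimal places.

R = Σ_{i=2}^{5} C(5,i) p^i (1−p)^{5−i} with p = 0.92
C(5,2)·0.92^2·0.08^3 = 0.004334
C(5,3)·0.92^3·0.08^2 = 0.049836
C(5,4)·0.92^4·0.08^1 = 0.286557
C(5,5)·0.92^5·0.08^0 = 0.659082
Sum = 0.9998

0.9998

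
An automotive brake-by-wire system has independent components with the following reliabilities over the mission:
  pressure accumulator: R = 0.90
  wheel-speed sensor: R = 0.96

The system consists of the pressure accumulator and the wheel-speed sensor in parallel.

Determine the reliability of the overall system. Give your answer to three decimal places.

Parallel (pressure accumulator and wheel-speed sensor): 1 − (1 − 0.90000)(1 − 0.96000) = 0.996

0.996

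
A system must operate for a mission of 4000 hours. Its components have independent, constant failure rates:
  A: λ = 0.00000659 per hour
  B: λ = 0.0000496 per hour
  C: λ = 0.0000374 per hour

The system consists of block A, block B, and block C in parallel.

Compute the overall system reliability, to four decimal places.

R(A) = exp(−0.00000659 × 4000) = 0.973984
R(B) = exp(−0.0000496 × 4000) = 0.820042
R(C) = exp(−0.0000374 × 4000) = 0.861052
Parallel (A, B, and C): 1 − (1 − 0.973984)(1 − 0.820042)(1 − 0.861052) = 0.9993

0.9993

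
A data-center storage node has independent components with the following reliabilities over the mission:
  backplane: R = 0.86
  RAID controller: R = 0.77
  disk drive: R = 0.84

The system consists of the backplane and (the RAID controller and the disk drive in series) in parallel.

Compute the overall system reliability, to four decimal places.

0.9506

Series (RAID controller and disk drive): 0.770000 × 0.840000 = 0.646800
Parallel (backplane and [0.646800]): 1 − (1 − 0.860000)(1 − 0.646800) = 0.9506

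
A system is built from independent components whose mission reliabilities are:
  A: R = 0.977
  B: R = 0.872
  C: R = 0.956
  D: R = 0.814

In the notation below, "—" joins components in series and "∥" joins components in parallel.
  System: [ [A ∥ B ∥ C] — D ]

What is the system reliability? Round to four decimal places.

Parallel (A, B, and C): 1 − (1 − 0.977000)(1 − 0.872000)(1 − 0.956000) = 0.999870
Series ([0.999870] and D): 0.999870 × 0.814000 = 0.8139

0.8139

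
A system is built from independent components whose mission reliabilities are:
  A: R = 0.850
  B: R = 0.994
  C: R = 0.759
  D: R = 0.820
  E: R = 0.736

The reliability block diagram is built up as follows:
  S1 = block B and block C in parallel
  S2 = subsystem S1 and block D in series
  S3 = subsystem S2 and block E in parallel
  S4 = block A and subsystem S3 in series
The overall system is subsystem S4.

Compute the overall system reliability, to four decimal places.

0.8093

Parallel (B and C): 1 − (1 − 0.994000)(1 − 0.759000) = 0.998554
Series ([0.998554] and D): 0.998554 × 0.820000 = 0.818814
Parallel ([0.818814] and E): 1 − (1 − 0.818814)(1 − 0.736000) = 0.952167
Series (A and [0.952167]): 0.850000 × 0.952167 = 0.8093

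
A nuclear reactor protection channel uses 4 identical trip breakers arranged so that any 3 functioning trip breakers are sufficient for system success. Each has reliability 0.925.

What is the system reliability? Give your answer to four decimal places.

0.9695

R = Σ_{i=3}^{4} C(4,i) p^i (1−p)^{4−i} with p = 0.925
C(4,3)·0.925^3·0.075^1 = 0.237436
C(4,4)·0.925^4·0.075^0 = 0.732094
Sum = 0.9695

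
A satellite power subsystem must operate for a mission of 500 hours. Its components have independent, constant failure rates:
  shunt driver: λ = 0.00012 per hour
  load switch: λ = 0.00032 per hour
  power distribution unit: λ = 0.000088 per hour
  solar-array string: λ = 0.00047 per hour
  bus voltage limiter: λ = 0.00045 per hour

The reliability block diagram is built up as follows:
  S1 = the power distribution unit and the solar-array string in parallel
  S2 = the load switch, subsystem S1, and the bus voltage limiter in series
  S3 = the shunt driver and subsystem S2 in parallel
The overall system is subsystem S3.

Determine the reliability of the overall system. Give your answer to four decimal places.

0.9810

R(shunt driver) = exp(−0.00012 × 500) = 0.941765
R(load switch) = exp(−0.00032 × 500) = 0.852144
R(power distribution unit) = exp(−0.000088 × 500) = 0.956954
R(solar-array string) = exp(−0.00047 × 500) = 0.790571
R(bus voltage limiter) = exp(−0.00045 × 500) = 0.798516
Parallel (power distribution unit and solar-array string): 1 − (1 − 0.956954)(1 − 0.790571) = 0.990985
Series (load switch, [0.990985], and bus voltage limiter): 0.852144 × 0.990985 × 0.798516 = 0.674316
Parallel (shunt driver and [0.674316]): 1 − (1 − 0.941765)(1 − 0.674316) = 0.9810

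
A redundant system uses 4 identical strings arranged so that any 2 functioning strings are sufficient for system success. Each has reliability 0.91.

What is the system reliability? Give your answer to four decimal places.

R = Σ_{i=2}^{4} C(4,i) p^i (1−p)^{4−i} with p = 0.91
C(4,2)·0.91^2·0.09^2 = 0.040246
C(4,3)·0.91^3·0.09^1 = 0.271286
C(4,4)·0.91^4·0.09^0 = 0.685750
Sum = 0.9973

0.9973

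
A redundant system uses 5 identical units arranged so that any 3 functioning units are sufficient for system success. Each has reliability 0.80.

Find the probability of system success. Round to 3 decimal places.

0.942

R = Σ_{i=3}^{5} C(5,i) p^i (1−p)^{5−i} with p = 0.80
C(5,3)·0.80^3·0.20^2 = 0.20480
C(5,4)·0.80^4·0.20^1 = 0.40960
C(5,5)·0.80^5·0.20^0 = 0.32768
Sum = 0.942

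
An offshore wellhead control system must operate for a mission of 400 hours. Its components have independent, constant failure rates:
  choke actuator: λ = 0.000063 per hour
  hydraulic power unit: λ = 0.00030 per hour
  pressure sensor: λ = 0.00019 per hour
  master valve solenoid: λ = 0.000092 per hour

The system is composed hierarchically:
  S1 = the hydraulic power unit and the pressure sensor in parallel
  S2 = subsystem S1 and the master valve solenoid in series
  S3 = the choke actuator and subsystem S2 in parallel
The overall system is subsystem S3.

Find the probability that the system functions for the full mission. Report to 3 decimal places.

0.999

R(choke actuator) = exp(−0.000063 × 400) = 0.97511
R(hydraulic power unit) = exp(−0.00030 × 400) = 0.88692
R(pressure sensor) = exp(−0.00019 × 400) = 0.92682
R(master valve solenoid) = exp(−0.000092 × 400) = 0.96387
Parallel (hydraulic power unit and pressure sensor): 1 − (1 − 0.88692)(1 − 0.92682) = 0.99172
Series ([0.99172] and master valve solenoid): 0.99172 × 0.96387 = 0.95589
Parallel (choke actuator and [0.95589]): 1 − (1 − 0.97511)(1 − 0.95589) = 0.999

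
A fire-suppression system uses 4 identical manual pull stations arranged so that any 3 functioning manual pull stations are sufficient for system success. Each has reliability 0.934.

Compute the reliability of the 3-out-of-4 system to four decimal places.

R = Σ_{i=3}^{4} C(4,i) p^i (1−p)^{4−i} with p = 0.934
C(4,3)·0.934^3·0.066^1 = 0.215102
C(4,4)·0.934^4·0.066^0 = 0.761005
Sum = 0.9761

0.9761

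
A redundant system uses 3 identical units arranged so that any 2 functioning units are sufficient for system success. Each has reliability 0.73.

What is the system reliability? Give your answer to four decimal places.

R = Σ_{i=2}^{3} C(3,i) p^i (1−p)^{3−i} with p = 0.73
C(3,2)·0.73^2·0.27^1 = 0.431649
C(3,3)·0.73^3·0.27^0 = 0.389017
Sum = 0.8207

0.8207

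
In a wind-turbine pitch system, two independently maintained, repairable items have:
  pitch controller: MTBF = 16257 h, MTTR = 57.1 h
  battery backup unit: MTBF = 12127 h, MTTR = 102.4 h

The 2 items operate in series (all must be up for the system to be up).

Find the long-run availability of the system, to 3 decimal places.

0.988

A(pitch controller) = MTBF/(MTBF+MTTR) = 16257/(16257+57.1) = 0.996500
A(battery backup unit) = MTBF/(MTBF+MTTR) = 12127/(12127+102.4) = 0.991627
Series availability: 0.996500 × 0.991627 = 0.988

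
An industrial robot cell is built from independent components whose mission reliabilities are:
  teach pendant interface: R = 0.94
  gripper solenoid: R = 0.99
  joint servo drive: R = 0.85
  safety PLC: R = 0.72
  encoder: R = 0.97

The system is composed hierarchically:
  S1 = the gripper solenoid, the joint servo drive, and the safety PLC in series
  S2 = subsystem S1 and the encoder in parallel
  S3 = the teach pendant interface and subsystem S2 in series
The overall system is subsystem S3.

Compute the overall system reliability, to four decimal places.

0.9289

Series (gripper solenoid, joint servo drive, and safety PLC): 0.990000 × 0.850000 × 0.720000 = 0.605880
Parallel ([0.605880] and encoder): 1 − (1 − 0.605880)(1 − 0.970000) = 0.988176
Series (teach pendant interface and [0.988176]): 0.940000 × 0.988176 = 0.9289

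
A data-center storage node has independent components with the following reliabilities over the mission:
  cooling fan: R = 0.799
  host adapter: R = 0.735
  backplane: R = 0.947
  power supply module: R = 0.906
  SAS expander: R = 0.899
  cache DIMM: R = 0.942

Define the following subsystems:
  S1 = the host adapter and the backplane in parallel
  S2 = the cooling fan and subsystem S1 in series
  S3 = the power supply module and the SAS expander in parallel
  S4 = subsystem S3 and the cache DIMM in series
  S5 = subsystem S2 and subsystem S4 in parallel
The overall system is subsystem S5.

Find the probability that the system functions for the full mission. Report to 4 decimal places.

Parallel (host adapter and backplane): 1 − (1 − 0.735000)(1 − 0.947000) = 0.985955
Series (cooling fan and [0.985955]): 0.799000 × 0.985955 = 0.787778
Parallel (power supply module and SAS expander): 1 − (1 − 0.906000)(1 − 0.899000) = 0.990506
Series ([0.990506] and cache DIMM): 0.990506 × 0.942000 = 0.933057
Parallel ([0.787778] and [0.933057]): 1 − (1 − 0.787778)(1 − 0.933057) = 0.9858

0.9858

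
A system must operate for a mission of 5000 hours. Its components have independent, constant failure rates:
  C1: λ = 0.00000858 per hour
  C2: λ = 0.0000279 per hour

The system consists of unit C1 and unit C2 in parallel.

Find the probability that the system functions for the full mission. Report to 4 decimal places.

R(C1) = exp(−0.00000858 × 5000) = 0.958007
R(C2) = exp(−0.0000279 × 5000) = 0.869793
Parallel (C1 and C2): 1 − (1 − 0.958007)(1 − 0.869793) = 0.9945

0.9945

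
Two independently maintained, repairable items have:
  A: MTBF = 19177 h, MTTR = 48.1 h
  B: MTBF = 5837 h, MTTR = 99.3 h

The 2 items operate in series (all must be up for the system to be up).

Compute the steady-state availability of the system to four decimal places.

A(A) = MTBF/(MTBF+MTTR) = 19177/(19177+48.1) = 0.997498
A(B) = MTBF/(MTBF+MTTR) = 5837/(5837+99.3) = 0.983272
Series availability: 0.997498 × 0.983272 = 0.9808

0.9808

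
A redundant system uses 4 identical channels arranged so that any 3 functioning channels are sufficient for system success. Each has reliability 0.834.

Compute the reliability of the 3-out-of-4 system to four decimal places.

0.8690

R = Σ_{i=3}^{4} C(4,i) p^i (1−p)^{4−i} with p = 0.834
C(4,3)·0.834^3·0.166^1 = 0.385182
C(4,4)·0.834^4·0.166^0 = 0.483798
Sum = 0.8690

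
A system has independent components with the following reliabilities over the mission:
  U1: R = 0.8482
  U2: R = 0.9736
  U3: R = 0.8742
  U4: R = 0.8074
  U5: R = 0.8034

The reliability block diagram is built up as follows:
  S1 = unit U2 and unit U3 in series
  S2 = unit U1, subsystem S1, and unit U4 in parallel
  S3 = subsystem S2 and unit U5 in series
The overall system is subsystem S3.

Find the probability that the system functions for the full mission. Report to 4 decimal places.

Series (U2 and U3): 0.973600 × 0.874200 = 0.851121
Parallel (U1, [0.851121], and U4): 1 − (1 − 0.848200)(1 − 0.851121)(1 − 0.807400) = 0.995647
Series ([0.995647] and U5): 0.995647 × 0.803400 = 0.7999

0.7999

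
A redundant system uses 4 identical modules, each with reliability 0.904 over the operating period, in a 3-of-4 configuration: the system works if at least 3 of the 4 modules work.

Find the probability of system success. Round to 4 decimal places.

R = Σ_{i=3}^{4} C(4,i) p^i (1−p)^{4−i} with p = 0.904
C(4,3)·0.904^3·0.096^1 = 0.283685
C(4,4)·0.904^4·0.096^0 = 0.667842
Sum = 0.9515

0.9515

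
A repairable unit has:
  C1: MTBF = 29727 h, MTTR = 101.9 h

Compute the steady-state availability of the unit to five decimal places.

A(C1) = MTBF/(MTBF+MTTR) = 29727/(29727+101.9) = 0.99658

0.99658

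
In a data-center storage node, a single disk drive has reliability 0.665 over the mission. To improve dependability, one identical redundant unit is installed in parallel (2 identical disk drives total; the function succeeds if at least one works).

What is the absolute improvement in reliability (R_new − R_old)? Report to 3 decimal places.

0.223

R_before = 0.665
R_after = 1 − (1 − 0.665)^2 = 0.888
ΔR = 0.888 − 0.665 = 0.223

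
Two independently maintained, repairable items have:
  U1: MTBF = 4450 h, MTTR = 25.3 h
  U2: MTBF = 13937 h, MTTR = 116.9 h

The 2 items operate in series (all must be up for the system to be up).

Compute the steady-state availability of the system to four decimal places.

A(U1) = MTBF/(MTBF+MTTR) = 4450/(4450+25.3) = 0.994347
A(U2) = MTBF/(MTBF+MTTR) = 13937/(13937+116.9) = 0.991682
Series availability: 0.994347 × 0.991682 = 0.9861

0.9861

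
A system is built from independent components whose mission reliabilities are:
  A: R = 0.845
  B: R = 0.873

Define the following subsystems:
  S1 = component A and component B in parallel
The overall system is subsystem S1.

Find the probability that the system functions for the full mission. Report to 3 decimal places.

0.980

Parallel (A and B): 1 − (1 − 0.84500)(1 − 0.87300) = 0.980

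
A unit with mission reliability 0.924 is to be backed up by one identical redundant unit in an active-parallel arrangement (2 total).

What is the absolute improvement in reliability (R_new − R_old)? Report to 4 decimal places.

R_before = 0.924
R_after = 1 − (1 − 0.924)^2 = 0.9942
ΔR = 0.9942 − 0.924 = 0.0702

0.0702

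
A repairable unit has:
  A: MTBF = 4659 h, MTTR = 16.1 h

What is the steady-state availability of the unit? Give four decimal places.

0.9966

A(A) = MTBF/(MTBF+MTTR) = 4659/(4659+16.1) = 0.9966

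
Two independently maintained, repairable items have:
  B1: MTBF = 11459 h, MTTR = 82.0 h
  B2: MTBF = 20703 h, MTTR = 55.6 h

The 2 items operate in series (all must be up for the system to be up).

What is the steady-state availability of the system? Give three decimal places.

0.990

A(B1) = MTBF/(MTBF+MTTR) = 11459/(11459+82.0) = 0.992895
A(B2) = MTBF/(MTBF+MTTR) = 20703/(20703+55.6) = 0.997322
Series availability: 0.992895 × 0.997322 = 0.990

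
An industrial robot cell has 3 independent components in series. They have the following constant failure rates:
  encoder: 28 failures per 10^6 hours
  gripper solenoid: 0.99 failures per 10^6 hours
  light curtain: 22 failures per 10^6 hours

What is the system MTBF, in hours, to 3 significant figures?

19600

Series of exponential components: λ_sys = Σ λ_i
λ_sys = 0.000028 + 0.00000099 + 0.000022 = 5.0990e-05 /h
MTBF = 1 / λ_sys = 19600 h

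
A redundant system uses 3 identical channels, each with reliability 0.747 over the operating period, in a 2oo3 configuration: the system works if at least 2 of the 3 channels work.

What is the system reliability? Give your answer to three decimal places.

R = Σ_{i=2}^{3} C(3,i) p^i (1−p)^{3−i} with p = 0.747
C(3,2)·0.747^2·0.253^1 = 0.42353
C(3,3)·0.747^3·0.253^0 = 0.41683
Sum = 0.840

0.840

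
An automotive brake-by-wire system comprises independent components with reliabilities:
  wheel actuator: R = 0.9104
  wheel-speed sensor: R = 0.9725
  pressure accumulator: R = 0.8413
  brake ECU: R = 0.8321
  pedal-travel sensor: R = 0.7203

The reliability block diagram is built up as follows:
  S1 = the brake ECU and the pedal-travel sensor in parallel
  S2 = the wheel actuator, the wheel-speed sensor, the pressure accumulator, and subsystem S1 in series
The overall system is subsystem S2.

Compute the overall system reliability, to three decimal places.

0.710

Parallel (brake ECU and pedal-travel sensor): 1 − (1 − 0.83210)(1 − 0.72030) = 0.95304
Series (wheel actuator, wheel-speed sensor, pressure accumulator, and [0.95304]): 0.91040 × 0.97250 × 0.84130 × 0.95304 = 0.710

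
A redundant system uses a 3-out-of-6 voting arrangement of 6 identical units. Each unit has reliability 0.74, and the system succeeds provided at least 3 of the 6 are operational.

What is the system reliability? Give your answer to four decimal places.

R = Σ_{i=3}^{6} C(6,i) p^i (1−p)^{6−i} with p = 0.74
C(6,3)·0.74^3·0.26^3 = 0.142444
C(6,4)·0.74^4·0.26^2 = 0.304064
C(6,5)·0.74^5·0.26^1 = 0.346165
C(6,6)·0.74^6·0.26^0 = 0.164206
Sum = 0.9569

0.9569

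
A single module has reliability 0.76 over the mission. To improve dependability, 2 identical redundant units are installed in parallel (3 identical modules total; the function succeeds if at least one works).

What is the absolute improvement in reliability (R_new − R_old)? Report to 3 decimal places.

0.226

R_before = 0.76
R_after = 1 − (1 − 0.76)^3 = 0.986
ΔR = 0.986 − 0.76 = 0.226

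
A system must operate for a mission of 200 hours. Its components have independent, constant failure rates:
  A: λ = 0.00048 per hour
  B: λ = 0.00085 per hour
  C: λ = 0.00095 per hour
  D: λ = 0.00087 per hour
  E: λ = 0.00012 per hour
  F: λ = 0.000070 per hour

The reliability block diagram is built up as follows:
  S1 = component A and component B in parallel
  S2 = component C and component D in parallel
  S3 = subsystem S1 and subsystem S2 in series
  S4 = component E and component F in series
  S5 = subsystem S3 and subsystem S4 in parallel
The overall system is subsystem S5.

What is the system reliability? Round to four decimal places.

R(A) = exp(−0.00048 × 200) = 0.908464
R(B) = exp(−0.00085 × 200) = 0.843665
R(C) = exp(−0.00095 × 200) = 0.826959
R(D) = exp(−0.00087 × 200) = 0.840297
R(E) = exp(−0.00012 × 200) = 0.976286
R(F) = exp(−0.000070 × 200) = 0.986098
Parallel (A and B): 1 − (1 − 0.908464)(1 − 0.843665) = 0.985690
Parallel (C and D): 1 − (1 − 0.826959)(1 − 0.840297) = 0.972365
Series ([0.985690] and [0.972365]): 0.985690 × 0.972365 = 0.958450
Series (E and F): 0.976286 × 0.986098 = 0.962714
Parallel ([0.958450] and [0.962714]): 1 − (1 − 0.958450)(1 − 0.962714) = 0.9985

0.9985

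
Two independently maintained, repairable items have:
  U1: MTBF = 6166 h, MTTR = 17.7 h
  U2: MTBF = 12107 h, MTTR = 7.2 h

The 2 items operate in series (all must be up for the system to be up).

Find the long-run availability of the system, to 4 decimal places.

0.9965

A(U1) = MTBF/(MTBF+MTTR) = 6166/(6166+17.7) = 0.997138
A(U2) = MTBF/(MTBF+MTTR) = 12107/(12107+7.2) = 0.999406
Series availability: 0.997138 × 0.999406 = 0.9965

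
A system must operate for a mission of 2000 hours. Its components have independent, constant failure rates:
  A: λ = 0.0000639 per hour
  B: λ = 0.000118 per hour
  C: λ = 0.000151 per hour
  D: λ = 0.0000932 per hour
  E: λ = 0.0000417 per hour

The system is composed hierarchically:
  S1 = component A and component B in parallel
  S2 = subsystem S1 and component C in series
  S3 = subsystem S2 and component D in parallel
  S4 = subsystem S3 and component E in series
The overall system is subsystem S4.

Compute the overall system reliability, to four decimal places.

0.8763

R(A) = exp(−0.0000639 × 2000) = 0.880029
R(B) = exp(−0.000118 × 2000) = 0.789781
R(C) = exp(−0.000151 × 2000) = 0.739338
R(D) = exp(−0.0000932 × 2000) = 0.829942
R(E) = exp(−0.0000417 × 2000) = 0.919983
Parallel (A and B): 1 − (1 − 0.880029)(1 − 0.789781) = 0.974780
Series ([0.974780] and C): 0.974780 × 0.739338 = 0.720692
Parallel ([0.720692] and D): 1 − (1 − 0.720692)(1 − 0.829942) = 0.952501
Series ([0.952501] and E): 0.952501 × 0.919983 = 0.8763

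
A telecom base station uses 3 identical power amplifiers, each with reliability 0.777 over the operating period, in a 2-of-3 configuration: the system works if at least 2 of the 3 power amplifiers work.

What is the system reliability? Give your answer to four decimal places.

0.8730

R = Σ_{i=2}^{3} C(3,i) p^i (1−p)^{3−i} with p = 0.777
C(3,2)·0.777^2·0.223^1 = 0.403895
C(3,3)·0.777^3·0.223^0 = 0.469097
Sum = 0.8730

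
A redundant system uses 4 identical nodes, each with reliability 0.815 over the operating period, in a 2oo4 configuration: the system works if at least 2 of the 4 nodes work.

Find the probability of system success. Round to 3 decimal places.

R = Σ_{i=2}^{4} C(4,i) p^i (1−p)^{4−i} with p = 0.815
C(4,2)·0.815^2·0.185^2 = 0.13640
C(4,3)·0.815^3·0.185^1 = 0.40059
C(4,4)·0.815^4·0.185^0 = 0.44119
Sum = 0.978

0.978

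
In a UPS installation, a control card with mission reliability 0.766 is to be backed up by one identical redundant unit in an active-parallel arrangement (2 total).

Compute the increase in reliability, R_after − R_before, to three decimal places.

R_before = 0.766
R_after = 1 − (1 − 0.766)^2 = 0.945
ΔR = 0.945 − 0.766 = 0.179

0.179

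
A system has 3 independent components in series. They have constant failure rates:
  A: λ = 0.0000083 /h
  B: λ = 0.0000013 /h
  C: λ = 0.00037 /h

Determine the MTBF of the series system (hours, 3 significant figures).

2630

Series of exponential components: λ_sys = Σ λ_i
λ_sys = 0.0000083 + 0.0000013 + 0.00037 = 3.7960e-04 /h
MTBF = 1 / λ_sys = 2630 h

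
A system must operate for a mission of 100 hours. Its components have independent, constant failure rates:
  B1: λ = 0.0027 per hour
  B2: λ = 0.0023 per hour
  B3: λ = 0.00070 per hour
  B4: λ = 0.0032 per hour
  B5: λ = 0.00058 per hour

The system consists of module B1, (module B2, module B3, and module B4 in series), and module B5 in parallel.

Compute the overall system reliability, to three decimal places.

R(B1) = exp(−0.0027 × 100) = 0.76338
R(B2) = exp(−0.0023 × 100) = 0.79453
R(B3) = exp(−0.00070 × 100) = 0.93239
R(B4) = exp(−0.0032 × 100) = 0.72615
R(B5) = exp(−0.00058 × 100) = 0.94365
Series (B2, B3, and B4): 0.79453 × 0.93239 × 0.72615 = 0.53794
Parallel (B1, [0.53794], and B5): 1 − (1 − 0.76338)(1 − 0.53794)(1 − 0.94365) = 0.994

0.994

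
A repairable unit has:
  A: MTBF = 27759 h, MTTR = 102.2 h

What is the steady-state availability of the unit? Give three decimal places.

A(A) = MTBF/(MTBF+MTTR) = 27759/(27759+102.2) = 0.996

0.996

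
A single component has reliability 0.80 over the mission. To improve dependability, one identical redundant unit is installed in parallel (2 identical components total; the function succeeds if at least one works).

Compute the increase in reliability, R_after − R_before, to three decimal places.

0.160

R_before = 0.80
R_after = 1 − (1 − 0.80)^2 = 0.960
ΔR = 0.960 − 0.80 = 0.160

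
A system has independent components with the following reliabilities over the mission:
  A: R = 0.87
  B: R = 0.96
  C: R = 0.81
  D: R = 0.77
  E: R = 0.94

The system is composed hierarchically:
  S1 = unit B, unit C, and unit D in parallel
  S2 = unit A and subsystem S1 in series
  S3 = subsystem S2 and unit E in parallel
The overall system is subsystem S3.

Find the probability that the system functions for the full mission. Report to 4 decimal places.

0.9921

Parallel (B, C, and D): 1 − (1 − 0.960000)(1 − 0.810000)(1 − 0.770000) = 0.998252
Series (A and [0.998252]): 0.870000 × 0.998252 = 0.868479
Parallel ([0.868479] and E): 1 − (1 − 0.868479)(1 − 0.940000) = 0.9921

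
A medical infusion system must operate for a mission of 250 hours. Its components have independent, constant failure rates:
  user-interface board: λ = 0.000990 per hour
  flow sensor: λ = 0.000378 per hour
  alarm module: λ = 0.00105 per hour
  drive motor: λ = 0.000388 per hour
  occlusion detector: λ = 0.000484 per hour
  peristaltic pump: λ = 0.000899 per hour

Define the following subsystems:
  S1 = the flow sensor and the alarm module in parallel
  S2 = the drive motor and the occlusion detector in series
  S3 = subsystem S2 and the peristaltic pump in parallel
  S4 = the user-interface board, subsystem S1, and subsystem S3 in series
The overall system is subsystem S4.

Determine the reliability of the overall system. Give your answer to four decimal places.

R(user-interface board) = exp(−0.000990 × 250) = 0.780750
R(flow sensor) = exp(−0.000378 × 250) = 0.909828
R(alarm module) = exp(−0.00105 × 250) = 0.769126
R(drive motor) = exp(−0.000388 × 250) = 0.907556
R(occlusion detector) = exp(−0.000484 × 250) = 0.886034
R(peristaltic pump) = exp(−0.000899 × 250) = 0.798716
Parallel (flow sensor and alarm module): 1 − (1 − 0.909828)(1 − 0.769126) = 0.979182
Series (drive motor and occlusion detector): 0.907556 × 0.886034 = 0.804125
Parallel ([0.804125] and peristaltic pump): 1 − (1 − 0.804125)(1 − 0.798716) = 0.960573
Series (user-interface board, [0.979182], and [0.960573]): 0.780750 × 0.979182 × 0.960573 = 0.7344

0.7344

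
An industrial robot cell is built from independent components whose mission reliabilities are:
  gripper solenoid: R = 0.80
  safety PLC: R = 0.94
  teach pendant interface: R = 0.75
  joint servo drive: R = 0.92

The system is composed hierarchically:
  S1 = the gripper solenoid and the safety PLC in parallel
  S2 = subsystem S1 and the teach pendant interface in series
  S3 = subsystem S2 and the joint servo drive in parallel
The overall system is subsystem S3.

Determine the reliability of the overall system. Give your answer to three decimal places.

0.979

Parallel (gripper solenoid and safety PLC): 1 − (1 − 0.80000)(1 − 0.94000) = 0.98800
Series ([0.98800] and teach pendant interface): 0.98800 × 0.75000 = 0.74100
Parallel ([0.74100] and joint servo drive): 1 − (1 − 0.74100)(1 − 0.92000) = 0.979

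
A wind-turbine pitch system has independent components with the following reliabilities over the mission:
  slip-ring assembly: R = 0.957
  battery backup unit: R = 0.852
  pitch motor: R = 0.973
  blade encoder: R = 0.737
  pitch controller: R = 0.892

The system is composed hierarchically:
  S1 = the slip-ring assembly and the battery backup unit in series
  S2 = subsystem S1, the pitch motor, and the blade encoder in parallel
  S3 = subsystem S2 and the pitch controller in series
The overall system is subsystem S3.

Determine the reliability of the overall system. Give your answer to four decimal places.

Series (slip-ring assembly and battery backup unit): 0.957000 × 0.852000 = 0.815364
Parallel ([0.815364], pitch motor, and blade encoder): 1 − (1 − 0.815364)(1 − 0.973000)(1 − 0.737000) = 0.998689
Series ([0.998689] and pitch controller): 0.998689 × 0.892000 = 0.8908

0.8908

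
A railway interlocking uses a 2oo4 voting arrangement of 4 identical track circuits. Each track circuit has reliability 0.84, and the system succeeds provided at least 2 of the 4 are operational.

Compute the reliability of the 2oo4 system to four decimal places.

R = Σ_{i=2}^{4} C(4,i) p^i (1−p)^{4−i} with p = 0.84
C(4,2)·0.84^2·0.16^2 = 0.108380
C(4,3)·0.84^3·0.16^1 = 0.379331
C(4,4)·0.84^4·0.16^0 = 0.497871
Sum = 0.9856

0.9856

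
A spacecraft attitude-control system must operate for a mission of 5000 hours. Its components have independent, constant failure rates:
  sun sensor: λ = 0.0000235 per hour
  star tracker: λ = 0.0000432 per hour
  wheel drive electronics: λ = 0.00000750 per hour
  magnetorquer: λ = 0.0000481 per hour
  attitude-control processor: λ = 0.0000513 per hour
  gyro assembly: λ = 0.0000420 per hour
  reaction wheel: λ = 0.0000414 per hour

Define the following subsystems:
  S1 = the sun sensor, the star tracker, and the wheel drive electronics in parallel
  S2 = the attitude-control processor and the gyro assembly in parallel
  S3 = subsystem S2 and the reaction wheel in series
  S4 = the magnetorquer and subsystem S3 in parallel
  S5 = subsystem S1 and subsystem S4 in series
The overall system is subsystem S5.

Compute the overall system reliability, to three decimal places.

R(sun sensor) = exp(−0.0000235 × 5000) = 0.88914
R(star tracker) = exp(−0.0000432 × 5000) = 0.80574
R(wheel drive electronics) = exp(−0.00000750 × 5000) = 0.96319
R(magnetorquer) = exp(−0.0000481 × 5000) = 0.78623
R(attitude-control processor) = exp(−0.0000513 × 5000) = 0.77375
R(gyro assembly) = exp(−0.0000420 × 5000) = 0.81058
R(reaction wheel) = exp(−0.0000414 × 5000) = 0.81302
Parallel (sun sensor, star tracker, and wheel drive electronics): 1 − (1 − 0.88914)(1 − 0.80574)(1 − 0.96319) = 0.99921
Parallel (attitude-control processor and gyro assembly): 1 − (1 − 0.77375)(1 − 0.81058) = 0.95714
Series ([0.95714] and reaction wheel): 0.95714 × 0.81302 = 0.77817
Parallel (magnetorquer and [0.77817]): 1 − (1 − 0.78623)(1 − 0.77817) = 0.95258
Series ([0.99921] and [0.95258]): 0.99921 × 0.95258 = 0.952

0.952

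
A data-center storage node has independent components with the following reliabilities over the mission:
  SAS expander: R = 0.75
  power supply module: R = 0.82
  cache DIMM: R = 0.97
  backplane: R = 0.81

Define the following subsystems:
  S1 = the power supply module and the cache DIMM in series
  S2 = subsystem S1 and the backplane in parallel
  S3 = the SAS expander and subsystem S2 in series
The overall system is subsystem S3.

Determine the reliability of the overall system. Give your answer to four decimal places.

Series (power supply module and cache DIMM): 0.820000 × 0.970000 = 0.795400
Parallel ([0.795400] and backplane): 1 − (1 − 0.795400)(1 − 0.810000) = 0.961126
Series (SAS expander and [0.961126]): 0.750000 × 0.961126 = 0.7208

0.7208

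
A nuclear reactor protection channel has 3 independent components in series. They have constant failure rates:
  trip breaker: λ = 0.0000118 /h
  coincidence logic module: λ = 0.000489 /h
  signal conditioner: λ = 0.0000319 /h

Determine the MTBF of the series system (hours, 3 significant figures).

1880

Series of exponential components: λ_sys = Σ λ_i
λ_sys = 0.0000118 + 0.000489 + 0.0000319 = 5.3270e-04 /h
MTBF = 1 / λ_sys = 1880 h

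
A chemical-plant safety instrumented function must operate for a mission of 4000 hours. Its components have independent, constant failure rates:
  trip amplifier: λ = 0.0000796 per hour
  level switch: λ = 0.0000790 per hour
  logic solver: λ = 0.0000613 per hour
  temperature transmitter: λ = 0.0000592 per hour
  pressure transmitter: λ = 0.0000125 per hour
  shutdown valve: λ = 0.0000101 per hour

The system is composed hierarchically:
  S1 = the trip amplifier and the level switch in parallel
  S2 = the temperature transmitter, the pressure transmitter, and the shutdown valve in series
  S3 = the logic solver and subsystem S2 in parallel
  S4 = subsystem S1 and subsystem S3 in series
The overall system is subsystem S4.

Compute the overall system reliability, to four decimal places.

R(trip amplifier) = exp(−0.0000796 × 4000) = 0.727312
R(level switch) = exp(−0.0000790 × 4000) = 0.729059
R(logic solver) = exp(−0.0000613 × 4000) = 0.782548
R(temperature transmitter) = exp(−0.0000592 × 4000) = 0.789149
R(pressure transmitter) = exp(−0.0000125 × 4000) = 0.951229
R(shutdown valve) = exp(−0.0000101 × 4000) = 0.960405
Parallel (trip amplifier and level switch): 1 − (1 − 0.727312)(1 − 0.729059) = 0.926118
Series (temperature transmitter, pressure transmitter, and shutdown valve): 0.789149 × 0.951229 × 0.960405 = 0.720939
Parallel (logic solver and [0.720939]): 1 − (1 − 0.782548)(1 − 0.720939) = 0.939318
Series ([0.926118] and [0.939318]): 0.926118 × 0.939318 = 0.8699

0.8699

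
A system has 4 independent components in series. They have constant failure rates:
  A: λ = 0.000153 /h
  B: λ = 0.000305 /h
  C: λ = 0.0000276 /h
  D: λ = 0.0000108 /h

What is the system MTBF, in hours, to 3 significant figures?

Series of exponential components: λ_sys = Σ λ_i
λ_sys = 0.000153 + 0.000305 + 0.0000276 + 0.0000108 = 4.9640e-04 /h
MTBF = 1 / λ_sys = 2010 h

2010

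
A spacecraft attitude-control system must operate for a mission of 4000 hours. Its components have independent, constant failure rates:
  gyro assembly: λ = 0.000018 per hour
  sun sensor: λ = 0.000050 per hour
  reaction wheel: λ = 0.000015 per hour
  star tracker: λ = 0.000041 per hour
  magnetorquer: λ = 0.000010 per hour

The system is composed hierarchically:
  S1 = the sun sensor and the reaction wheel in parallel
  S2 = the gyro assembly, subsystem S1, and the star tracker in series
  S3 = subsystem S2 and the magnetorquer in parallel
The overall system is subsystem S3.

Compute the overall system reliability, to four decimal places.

0.9914

R(gyro assembly) = exp(−0.000018 × 4000) = 0.930531
R(sun sensor) = exp(−0.000050 × 4000) = 0.818731
R(reaction wheel) = exp(−0.000015 × 4000) = 0.941765
R(star tracker) = exp(−0.000041 × 4000) = 0.848742
R(magnetorquer) = exp(−0.000010 × 4000) = 0.960789
Parallel (sun sensor and reaction wheel): 1 − (1 − 0.818731)(1 − 0.941765) = 0.989444
Series (gyro assembly, [0.989444], and star tracker): 0.930531 × 0.989444 × 0.848742 = 0.781444
Parallel ([0.781444] and magnetorquer): 1 − (1 − 0.781444)(1 − 0.960789) = 0.9914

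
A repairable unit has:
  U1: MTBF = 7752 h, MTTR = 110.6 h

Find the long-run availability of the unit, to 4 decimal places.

0.9859

A(U1) = MTBF/(MTBF+MTTR) = 7752/(7752+110.6) = 0.9859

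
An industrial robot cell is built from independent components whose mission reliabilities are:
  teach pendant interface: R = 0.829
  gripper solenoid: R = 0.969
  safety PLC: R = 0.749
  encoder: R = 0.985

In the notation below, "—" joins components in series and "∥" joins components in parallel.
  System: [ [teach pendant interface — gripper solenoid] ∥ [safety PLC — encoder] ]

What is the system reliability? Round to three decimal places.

0.948

Series (teach pendant interface and gripper solenoid): 0.82900 × 0.96900 = 0.80330
Series (safety PLC and encoder): 0.74900 × 0.98500 = 0.73777
Parallel ([0.80330] and [0.73777]): 1 − (1 − 0.80330)(1 − 0.73777) = 0.948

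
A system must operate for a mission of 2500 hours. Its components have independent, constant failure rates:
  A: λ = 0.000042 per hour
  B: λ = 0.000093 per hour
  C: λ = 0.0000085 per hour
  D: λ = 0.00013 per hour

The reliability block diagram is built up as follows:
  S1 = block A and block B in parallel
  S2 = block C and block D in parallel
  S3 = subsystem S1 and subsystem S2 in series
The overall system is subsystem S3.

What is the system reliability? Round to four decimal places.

R(A) = exp(−0.000042 × 2500) = 0.900325
R(B) = exp(−0.000093 × 2500) = 0.792550
R(C) = exp(−0.0000085 × 2500) = 0.978974
R(D) = exp(−0.00013 × 2500) = 0.722527
Parallel (A and B): 1 − (1 − 0.900325)(1 − 0.792550) = 0.979322
Parallel (C and D): 1 − (1 − 0.978974)(1 − 0.722527) = 0.994166
Series ([0.979322] and [0.994166]): 0.979322 × 0.994166 = 0.9736

0.9736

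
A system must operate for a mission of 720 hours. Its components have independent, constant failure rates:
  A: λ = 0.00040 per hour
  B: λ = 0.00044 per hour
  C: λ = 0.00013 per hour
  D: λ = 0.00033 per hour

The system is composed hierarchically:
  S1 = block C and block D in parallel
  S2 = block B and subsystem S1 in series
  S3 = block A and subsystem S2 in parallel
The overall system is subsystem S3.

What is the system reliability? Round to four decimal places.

0.9286

R(A) = exp(−0.00040 × 720) = 0.749762
R(B) = exp(−0.00044 × 720) = 0.728476
R(C) = exp(−0.00013 × 720) = 0.910647
R(D) = exp(−0.00033 × 720) = 0.788518
Parallel (C and D): 1 − (1 − 0.910647)(1 − 0.788518) = 0.981103
Series (B and [0.981103]): 0.728476 × 0.981103 = 0.714710
Parallel (A and [0.714710]): 1 − (1 − 0.749762)(1 − 0.714710) = 0.9286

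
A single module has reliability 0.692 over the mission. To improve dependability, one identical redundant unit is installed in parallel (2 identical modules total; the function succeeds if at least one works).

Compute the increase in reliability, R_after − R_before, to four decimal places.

R_before = 0.692
R_after = 1 − (1 − 0.692)^2 = 0.9051
ΔR = 0.9051 − 0.692 = 0.2131

0.2131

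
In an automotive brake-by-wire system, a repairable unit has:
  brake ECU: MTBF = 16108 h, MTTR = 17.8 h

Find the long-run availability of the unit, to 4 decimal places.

A(brake ECU) = MTBF/(MTBF+MTTR) = 16108/(16108+17.8) = 0.9989

0.9989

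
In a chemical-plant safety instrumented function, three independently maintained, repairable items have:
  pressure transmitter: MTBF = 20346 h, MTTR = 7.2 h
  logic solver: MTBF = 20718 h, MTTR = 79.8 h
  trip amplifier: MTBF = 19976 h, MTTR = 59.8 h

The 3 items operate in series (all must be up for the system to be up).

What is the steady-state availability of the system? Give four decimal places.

0.9928

A(pressure transmitter) = MTBF/(MTBF+MTTR) = 20346/(20346+7.2) = 0.999646
A(logic solver) = MTBF/(MTBF+MTTR) = 20718/(20718+79.8) = 0.996163
A(trip amplifier) = MTBF/(MTBF+MTTR) = 19976/(19976+59.8) = 0.997015
Series availability: 0.999646 × 0.996163 × 0.997015 = 0.9928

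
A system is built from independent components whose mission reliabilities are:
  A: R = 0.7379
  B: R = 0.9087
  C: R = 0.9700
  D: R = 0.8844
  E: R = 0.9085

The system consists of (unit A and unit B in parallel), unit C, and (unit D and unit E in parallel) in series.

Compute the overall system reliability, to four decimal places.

0.9368

Parallel (A and B): 1 − (1 − 0.737900)(1 − 0.908700) = 0.976070
Parallel (D and E): 1 − (1 − 0.884400)(1 − 0.908500) = 0.989423
Series ([0.976070], C, and [0.989423]): 0.976070 × 0.970000 × 0.989423 = 0.9368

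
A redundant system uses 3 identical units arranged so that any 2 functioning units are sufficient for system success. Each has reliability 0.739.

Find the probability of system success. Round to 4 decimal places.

R = Σ_{i=2}^{3} C(3,i) p^i (1−p)^{3−i} with p = 0.739
C(3,2)·0.739^2·0.261^1 = 0.427613
C(3,3)·0.739^3·0.261^0 = 0.403583
Sum = 0.8312

0.8312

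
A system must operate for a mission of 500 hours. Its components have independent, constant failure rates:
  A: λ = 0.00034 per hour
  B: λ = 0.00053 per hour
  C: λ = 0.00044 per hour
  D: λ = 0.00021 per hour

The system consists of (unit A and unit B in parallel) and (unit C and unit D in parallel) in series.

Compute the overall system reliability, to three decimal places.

0.945

R(A) = exp(−0.00034 × 500) = 0.84366
R(B) = exp(−0.00053 × 500) = 0.76721
R(C) = exp(−0.00044 × 500) = 0.80252
R(D) = exp(−0.00021 × 500) = 0.90032
Parallel (A and B): 1 − (1 − 0.84366)(1 − 0.76721) = 0.96361
Parallel (C and D): 1 − (1 − 0.80252)(1 − 0.90032) = 0.98032
Series ([0.96361] and [0.98032]): 0.96361 × 0.98032 = 0.945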